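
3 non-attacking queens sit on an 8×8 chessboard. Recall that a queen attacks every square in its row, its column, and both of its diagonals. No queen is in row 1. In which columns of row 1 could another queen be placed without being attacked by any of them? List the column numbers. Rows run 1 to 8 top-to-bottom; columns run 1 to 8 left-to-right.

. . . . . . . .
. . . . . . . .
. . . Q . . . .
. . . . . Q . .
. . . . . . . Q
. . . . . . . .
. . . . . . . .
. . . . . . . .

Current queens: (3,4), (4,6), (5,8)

(3,4) attacks row 1 at column 4 and diagonals 2, 6.
(4,6) attacks row 1 at column 6 and diagonals 3.
(5,8) attacks row 1 at column 8 and diagonals 4.
Attacked columns: {2, 3, 4, 6, 8}. Safe: {1, 5, 7}.

columns 1, 5, 7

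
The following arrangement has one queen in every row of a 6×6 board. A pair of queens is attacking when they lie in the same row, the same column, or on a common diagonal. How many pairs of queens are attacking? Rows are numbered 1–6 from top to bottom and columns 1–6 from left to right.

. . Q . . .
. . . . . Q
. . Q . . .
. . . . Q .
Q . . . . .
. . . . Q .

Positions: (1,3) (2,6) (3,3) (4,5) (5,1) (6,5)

Same column: (1,3)–(3,3) (column 3); (4,5)–(6,5) (column 5).
Same diagonal: (3,3)–(5,1) (|3−5| = |3−1| = 2).
Total attacking pairs: 3.

3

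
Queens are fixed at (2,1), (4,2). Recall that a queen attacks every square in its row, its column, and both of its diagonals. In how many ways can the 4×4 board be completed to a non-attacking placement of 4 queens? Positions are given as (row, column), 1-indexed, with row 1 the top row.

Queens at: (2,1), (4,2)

Branch on row 1: col 3 → 1; col 4 → 0.
Sum: 1 + 0 = 1.

1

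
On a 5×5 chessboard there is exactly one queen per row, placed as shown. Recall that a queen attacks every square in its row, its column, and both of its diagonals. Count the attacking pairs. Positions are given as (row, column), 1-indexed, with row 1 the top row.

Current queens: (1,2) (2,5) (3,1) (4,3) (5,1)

2

Same column: (3,1)–(5,1) (column 1).
Same diagonal: (2,5)–(4,3) (|2−4| = |5−3| = 2).
Total attacking pairs: 2.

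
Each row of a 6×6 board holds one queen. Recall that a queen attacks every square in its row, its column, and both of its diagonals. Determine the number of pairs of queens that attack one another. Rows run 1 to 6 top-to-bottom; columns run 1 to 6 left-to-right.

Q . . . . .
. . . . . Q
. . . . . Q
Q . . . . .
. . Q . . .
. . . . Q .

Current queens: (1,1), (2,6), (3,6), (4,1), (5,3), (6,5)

Same column: (1,1)–(4,1) (column 1); (2,6)–(3,6) (column 6).
Same diagonal: (2,6)–(5,3) (|2−5| = |6−3| = 3).
Total attacking pairs: 3.

3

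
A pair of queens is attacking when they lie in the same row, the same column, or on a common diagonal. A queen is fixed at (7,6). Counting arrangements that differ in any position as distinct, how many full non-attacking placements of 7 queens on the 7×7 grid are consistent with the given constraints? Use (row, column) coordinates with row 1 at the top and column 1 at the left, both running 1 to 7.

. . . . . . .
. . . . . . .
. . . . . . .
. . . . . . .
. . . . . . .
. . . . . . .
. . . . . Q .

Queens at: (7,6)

7

Branch on row 1: col 1 → 1; col 2 → 4; col 3 → 1; col 4 → 1; col 5 → 0; col 7 → 0.
Sum: 1 + 4 + 1 + 1 + 0 + 0 = 7.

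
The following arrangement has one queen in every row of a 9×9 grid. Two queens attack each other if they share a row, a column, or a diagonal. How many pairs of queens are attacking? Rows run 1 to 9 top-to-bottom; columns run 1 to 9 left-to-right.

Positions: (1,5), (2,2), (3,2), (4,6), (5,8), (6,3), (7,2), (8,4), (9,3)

6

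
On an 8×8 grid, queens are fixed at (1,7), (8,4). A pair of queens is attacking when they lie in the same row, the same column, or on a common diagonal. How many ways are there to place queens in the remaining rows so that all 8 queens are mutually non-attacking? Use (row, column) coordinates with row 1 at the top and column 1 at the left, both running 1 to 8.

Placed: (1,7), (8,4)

3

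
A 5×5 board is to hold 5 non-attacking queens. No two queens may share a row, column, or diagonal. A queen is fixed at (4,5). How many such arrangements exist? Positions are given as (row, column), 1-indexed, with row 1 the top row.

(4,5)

2

Branch on row 1: col 1 → 1; col 3 → 0; col 4 → 1.
Sum: 1 + 0 + 1 = 2.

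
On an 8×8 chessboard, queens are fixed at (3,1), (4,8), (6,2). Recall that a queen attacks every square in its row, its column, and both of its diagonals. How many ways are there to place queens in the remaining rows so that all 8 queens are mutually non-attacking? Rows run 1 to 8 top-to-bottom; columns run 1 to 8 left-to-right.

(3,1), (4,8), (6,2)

3

Branch on row 1: col 4 → 1; col 6 → 2.
Sum: 1 + 2 = 3.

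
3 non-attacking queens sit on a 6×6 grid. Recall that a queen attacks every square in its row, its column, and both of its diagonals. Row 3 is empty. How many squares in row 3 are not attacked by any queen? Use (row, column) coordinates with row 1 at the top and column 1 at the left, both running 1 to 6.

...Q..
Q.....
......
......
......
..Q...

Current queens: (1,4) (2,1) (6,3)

1

(1,4) attacks row 3 at column 4 and diagonals 2, 6.
(2,1) attacks row 3 at column 1 and diagonals 2.
(6,3) attacks row 3 at column 3 and diagonals 6.
Attacked columns: {1, 2, 3, 4, 6}. Safe: {5}.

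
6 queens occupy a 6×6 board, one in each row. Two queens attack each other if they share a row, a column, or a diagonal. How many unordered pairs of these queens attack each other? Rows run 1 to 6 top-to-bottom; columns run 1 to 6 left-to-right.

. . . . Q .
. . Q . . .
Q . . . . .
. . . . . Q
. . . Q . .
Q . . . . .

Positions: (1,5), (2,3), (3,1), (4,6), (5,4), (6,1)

Same column: (3,1)–(6,1) (column 1).
Total attacking pairs: 1.

1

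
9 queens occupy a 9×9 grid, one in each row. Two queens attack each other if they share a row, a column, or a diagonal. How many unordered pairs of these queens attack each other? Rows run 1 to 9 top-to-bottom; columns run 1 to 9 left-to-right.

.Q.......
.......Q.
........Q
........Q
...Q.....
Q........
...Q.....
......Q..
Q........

6

Same column: (3,9)–(4,9) (column 9); (5,4)–(7,4) (column 4); (6,1)–(9,1) (column 1).
Same diagonal: (2,8)–(3,9) (|2−3| = |8−9| = 1); (2,8)–(9,1) (|2−9| = |8−1| = 7); (5,4)–(8,7) (|5−8| = |4−7| = 3).
Total attacking pairs: 6.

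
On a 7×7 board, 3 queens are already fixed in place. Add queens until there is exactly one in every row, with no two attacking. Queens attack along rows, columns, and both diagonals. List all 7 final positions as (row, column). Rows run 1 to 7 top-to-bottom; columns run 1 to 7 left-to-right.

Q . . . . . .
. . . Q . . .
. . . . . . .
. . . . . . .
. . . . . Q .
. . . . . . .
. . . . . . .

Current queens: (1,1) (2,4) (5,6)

(1,1) (2,4) (3,7) (4,3) (5,6) (6,2) (7,5)

Row 3: attacked by (1,1)→{1,3}; (2,4)→{3,4,5}; (5,6)→{4,6}. Safe: 2, 7. Place at column 7.
Row 4: attacked by (1,1)→{1,4}; (2,4)→{2,4,6}; (3,7)→{6,7}; (5,6)→{5,6,7}. Safe: 3. Place at column 3.
Row 6: attacked by (1,1)→{1,6}; (2,4)→{4}; (3,7)→{4,7}; (4,3)→{1,3,5}; (5,6)→{5,6,7}. Safe: 2. Place at column 2.
Row 7: attacked by (1,1)→{1,7}; (2,4)→{4}; (3,7)→{3,7}; (4,3)→{3,6}; (5,6)→{4,6}; (6,2)→{1,2,3}. Safe: 5. Place at column 5.
Columns [1, 4, 7, 3, 6, 2, 5], r−c [0, -2, -4, 1, -1, 4, 2], r+c [2, 6, 10, 7, 11, 8, 12] are all distinct, so no two queens attack.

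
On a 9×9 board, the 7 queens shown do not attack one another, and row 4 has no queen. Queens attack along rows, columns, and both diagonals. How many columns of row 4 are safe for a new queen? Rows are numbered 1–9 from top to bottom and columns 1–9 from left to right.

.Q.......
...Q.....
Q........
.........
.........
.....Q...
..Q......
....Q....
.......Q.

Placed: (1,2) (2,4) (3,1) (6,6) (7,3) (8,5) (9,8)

(1,2) attacks row 4 at column 2 and diagonals 5.
(2,4) attacks row 4 at column 4 and diagonals 2, 6.
(3,1) attacks row 4 at column 1 and diagonals 2.
(6,6) attacks row 4 at column 6 and diagonals 4, 8.
(7,3) attacks row 4 at column 3 and diagonals 6.
(8,5) attacks row 4 at column 5 and diagonals 1, 9.
(9,8) attacks row 4 at column 8 and diagonals 3.
Attacked columns: {1, 2, 3, 4, 5, 6, 8, 9}. Safe: {7}.

1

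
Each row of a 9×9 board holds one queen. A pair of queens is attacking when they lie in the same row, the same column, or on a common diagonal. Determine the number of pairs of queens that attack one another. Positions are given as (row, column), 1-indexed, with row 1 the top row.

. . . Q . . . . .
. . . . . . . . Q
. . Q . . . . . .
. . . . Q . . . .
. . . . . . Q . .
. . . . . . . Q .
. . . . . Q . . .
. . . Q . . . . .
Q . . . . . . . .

Same column: (1,4)–(8,4) (column 4).
Same diagonal: (5,7)–(6,8) (|5−6| = |7−8| = 1); (5,7)–(8,4) (|5−8| = |7−4| = 3).
Total attacking pairs: 3.

3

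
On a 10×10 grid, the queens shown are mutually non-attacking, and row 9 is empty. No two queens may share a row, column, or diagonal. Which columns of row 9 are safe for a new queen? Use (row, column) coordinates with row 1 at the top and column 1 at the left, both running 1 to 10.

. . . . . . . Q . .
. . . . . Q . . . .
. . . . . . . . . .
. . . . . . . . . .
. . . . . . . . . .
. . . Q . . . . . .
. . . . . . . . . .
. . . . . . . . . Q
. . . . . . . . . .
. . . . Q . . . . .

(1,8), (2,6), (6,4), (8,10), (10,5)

columns 2, 3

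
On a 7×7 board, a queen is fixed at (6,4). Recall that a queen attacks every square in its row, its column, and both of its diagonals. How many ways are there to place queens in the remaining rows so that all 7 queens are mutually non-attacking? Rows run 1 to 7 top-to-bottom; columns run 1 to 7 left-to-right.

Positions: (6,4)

Branch on row 1: col 1 → 1; col 2 → 1; col 3 → 1; col 5 → 1; col 6 → 1; col 7 → 1.
Sum: 1 + 1 + 1 + 1 + 1 + 1 = 6.

6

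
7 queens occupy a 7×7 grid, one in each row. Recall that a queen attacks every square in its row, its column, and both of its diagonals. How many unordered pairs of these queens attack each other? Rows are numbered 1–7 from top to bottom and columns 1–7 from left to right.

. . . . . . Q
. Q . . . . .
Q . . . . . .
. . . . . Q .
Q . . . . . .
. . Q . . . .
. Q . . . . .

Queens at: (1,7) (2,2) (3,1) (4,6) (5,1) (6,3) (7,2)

Same column: (2,2)–(7,2) (column 2); (3,1)–(5,1) (column 1).
Same diagonal: (2,2)–(3,1) (|2−3| = |2−1| = 1); (6,3)–(7,2) (|6−7| = |3−2| = 1).
Total attacking pairs: 4.

4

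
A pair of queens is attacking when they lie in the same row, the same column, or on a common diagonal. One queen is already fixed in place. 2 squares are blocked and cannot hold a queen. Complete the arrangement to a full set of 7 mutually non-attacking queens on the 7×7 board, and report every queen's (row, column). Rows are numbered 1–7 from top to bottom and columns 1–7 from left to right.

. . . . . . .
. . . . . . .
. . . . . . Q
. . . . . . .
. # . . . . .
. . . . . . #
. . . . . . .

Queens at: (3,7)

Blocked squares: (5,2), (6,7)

Row 1: attacked by (3,7)→{5,7}. Safe: 1, 2, 3, 4, 6. Place at column 4.
Row 2: attacked by (1,4)→{3,4,5}; (3,7)→{6,7}. Safe: 1, 2. Place at column 2.
Row 4: attacked by (1,4)→{1,4,7}; (2,2)→{2,4}; (3,7)→{6,7}. Safe: 3, 5. Place at column 5.
Row 5: attacked by (1,4)→{4}; (2,2)→{2,5}; (3,7)→{5,7}; (4,5)→{4,5,6}. Blocked: 2. Safe: 1, 3. Place at column 3.
Row 6: attacked by (1,4)→{4}; (2,2)→{2,6}; (3,7)→{4,7}; (4,5)→{3,5,7}; (5,3)→{2,3,4}. Blocked: 7. Safe: 1. Place at column 1.
Row 7: attacked by (1,4)→{4}; (2,2)→{2,7}; (3,7)→{3,7}; (4,5)→{2,5}; (5,3)→{1,3,5}; (6,1)→{1,2}. Safe: 6. Place at column 6.
Columns [4, 2, 7, 5, 3, 1, 6], r−c [-3, 0, -4, -1, 2, 5, 1], r+c [5, 4, 10, 9, 8, 7, 13] are all distinct, so no two queens attack.

(1,4) (2,2) (3,7) (4,5) (5,3) (6,1) (7,6)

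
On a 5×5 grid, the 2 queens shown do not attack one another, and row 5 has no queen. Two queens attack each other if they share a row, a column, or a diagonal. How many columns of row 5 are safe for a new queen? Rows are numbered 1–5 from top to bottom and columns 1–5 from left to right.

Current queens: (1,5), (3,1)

(1,5) attacks row 5 at column 5 and diagonals 1.
(3,1) attacks row 5 at column 1 and diagonals 3.
Attacked columns: {1, 3, 5}. Safe: {2, 4}.

2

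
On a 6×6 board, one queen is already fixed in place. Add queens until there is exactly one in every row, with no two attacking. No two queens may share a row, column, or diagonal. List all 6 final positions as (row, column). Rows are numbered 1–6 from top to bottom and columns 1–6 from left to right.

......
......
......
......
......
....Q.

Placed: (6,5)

(1,2) (2,4) (3,6) (4,1) (5,3) (6,5)

Row 1: attacked by (6,5)→{5}. Safe: 1, 2, 3, 4, 6. Place at column 2.
Row 2: attacked by (1,2)→{1,2,3}; (6,5)→{1,5}. Safe: 4, 6. Place at column 4.
Row 3: attacked by (1,2)→{2,4}; (2,4)→{3,4,5}; (6,5)→{2,5}. Safe: 1, 6. Place at column 6.
Row 4: attacked by (1,2)→{2,5}; (2,4)→{2,4,6}; (3,6)→{5,6}; (6,5)→{3,5}. Safe: 1. Place at column 1.
Row 5: attacked by (1,2)→{2,6}; (2,4)→{1,4}; (3,6)→{4,6}; (4,1)→{1,2}; (6,5)→{4,5,6}. Safe: 3. Place at column 3.
Columns [2, 4, 6, 1, 3, 5], r−c [-1, -2, -3, 3, 2, 1], r+c [3, 6, 9, 5, 8, 11] are all distinct, so no two queens attack.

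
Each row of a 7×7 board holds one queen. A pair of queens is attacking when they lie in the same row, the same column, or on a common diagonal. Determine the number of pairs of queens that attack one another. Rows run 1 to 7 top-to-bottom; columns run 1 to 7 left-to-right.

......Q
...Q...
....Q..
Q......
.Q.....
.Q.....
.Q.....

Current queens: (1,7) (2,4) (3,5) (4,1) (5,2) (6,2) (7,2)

Same column: (5,2)–(6,2) (column 2); (5,2)–(7,2) (column 2); (6,2)–(7,2) (column 2).
Same diagonal: (1,7)–(3,5) (|1−3| = |7−5| = 2); (1,7)–(6,2) (|1−6| = |7−2| = 5); (2,4)–(3,5) (|2−3| = |4−5| = 1); (3,5)–(6,2) (|3−6| = |5−2| = 3); (4,1)–(5,2) (|4−5| = |1−2| = 1).
Total attacking pairs: 8.

8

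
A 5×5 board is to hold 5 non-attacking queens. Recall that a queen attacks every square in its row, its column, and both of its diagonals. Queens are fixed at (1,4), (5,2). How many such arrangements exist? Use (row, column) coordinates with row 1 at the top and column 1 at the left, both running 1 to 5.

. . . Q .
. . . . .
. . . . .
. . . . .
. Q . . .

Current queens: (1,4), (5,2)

1

Branch on row 2: col 1 → 1.
Sum: 1 = 1.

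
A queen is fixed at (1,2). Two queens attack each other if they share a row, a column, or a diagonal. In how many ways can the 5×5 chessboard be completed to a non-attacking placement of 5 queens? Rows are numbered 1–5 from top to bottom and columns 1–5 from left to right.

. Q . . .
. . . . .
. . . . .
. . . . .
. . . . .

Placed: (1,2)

Branch on row 2: col 4 → 1; col 5 → 1.
Sum: 1 + 1 = 2.

2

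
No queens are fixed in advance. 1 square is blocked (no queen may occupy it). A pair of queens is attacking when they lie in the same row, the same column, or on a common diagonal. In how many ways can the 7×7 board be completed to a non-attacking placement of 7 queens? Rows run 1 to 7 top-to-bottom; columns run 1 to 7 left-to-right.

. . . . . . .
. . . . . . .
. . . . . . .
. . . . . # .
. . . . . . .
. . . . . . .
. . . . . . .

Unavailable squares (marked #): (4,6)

34

Branch on row 1: col 1 → 3; col 2 → 7; col 3 → 6; col 4 → 4; col 5 → 4; col 6 → 7; col 7 → 3.
Sum: 3 + 7 + 6 + 4 + 4 + 7 + 3 = 34.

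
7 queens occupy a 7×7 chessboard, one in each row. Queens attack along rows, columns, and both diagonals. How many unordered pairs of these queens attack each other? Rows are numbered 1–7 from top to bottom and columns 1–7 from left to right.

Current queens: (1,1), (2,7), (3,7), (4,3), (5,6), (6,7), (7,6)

Same column: (2,7)–(3,7) (column 7); (2,7)–(6,7) (column 7); (3,7)–(6,7) (column 7); (5,6)–(7,6) (column 6).
Same diagonal: (4,3)–(7,6) (|4−7| = |3−6| = 3); (5,6)–(6,7) (|5−6| = |6−7| = 1); (6,7)–(7,6) (|6−7| = |7−6| = 1).
Total attacking pairs: 7.

7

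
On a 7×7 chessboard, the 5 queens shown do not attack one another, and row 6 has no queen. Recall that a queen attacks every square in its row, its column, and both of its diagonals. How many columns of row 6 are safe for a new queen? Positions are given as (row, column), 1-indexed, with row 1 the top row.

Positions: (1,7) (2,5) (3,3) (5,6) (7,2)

(1,7) attacks row 6 at column 7 and diagonals 2.
(2,5) attacks row 6 at column 5 and diagonals 1.
(3,3) attacks row 6 at column 3 and diagonals 6.
(5,6) attacks row 6 at column 6 and diagonals 5, 7.
(7,2) attacks row 6 at column 2 and diagonals 1, 3.
Attacked columns: {1, 2, 3, 5, 6, 7}. Safe: {4}.

1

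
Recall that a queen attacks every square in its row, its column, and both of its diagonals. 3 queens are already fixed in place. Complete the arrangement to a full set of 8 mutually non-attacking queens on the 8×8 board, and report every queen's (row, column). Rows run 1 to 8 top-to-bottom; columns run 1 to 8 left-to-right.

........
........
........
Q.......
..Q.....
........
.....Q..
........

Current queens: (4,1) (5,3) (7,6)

Row 1: attacked by (4,1)→{1,4}; (5,3)→{3,7}; (7,6)→{6}. Safe: 2, 5, 8. Place at column 5.
Row 2: attacked by (1,5)→{4,5,6}; (4,1)→{1,3}; (5,3)→{3,6}; (7,6)→{1,6}. Safe: 2, 7, 8. Place at column 7.
Row 3: attacked by (1,5)→{3,5,7}; (2,7)→{6,7,8}; (4,1)→{1,2}; (5,3)→{1,3,5}; (7,6)→{2,6}. Safe: 4. Place at column 4.
Row 6: attacked by (1,5)→{5}; (2,7)→{3,7}; (3,4)→{1,4,7}; (4,1)→{1,3}; (5,3)→{2,3,4}; (7,6)→{5,6,7}. Safe: 8. Place at column 8.
Row 8: attacked by (1,5)→{5}; (2,7)→{1,7}; (3,4)→{4}; (4,1)→{1,5}; (5,3)→{3,6}; (6,8)→{6,8}; (7,6)→{5,6,7}. Safe: 2. Place at column 2.
Columns [5, 7, 4, 1, 3, 8, 6, 2], r−c [-4, -5, -1, 3, 2, -2, 1, 6], r+c [6, 9, 7, 5, 8, 14, 13, 10] are all distinct, so no two queens attack.

(1,5) (2,7) (3,4) (4,1) (5,3) (6,8) (7,6) (8,2)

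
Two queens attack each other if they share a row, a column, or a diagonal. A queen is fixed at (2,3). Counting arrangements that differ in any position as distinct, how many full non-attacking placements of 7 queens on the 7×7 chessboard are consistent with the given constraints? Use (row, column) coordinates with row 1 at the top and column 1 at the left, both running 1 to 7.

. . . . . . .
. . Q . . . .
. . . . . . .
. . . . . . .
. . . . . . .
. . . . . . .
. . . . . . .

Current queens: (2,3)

6

Branch on row 1: col 1 → 1; col 5 → 1; col 6 → 3; col 7 → 1.
Sum: 1 + 1 + 3 + 1 = 6.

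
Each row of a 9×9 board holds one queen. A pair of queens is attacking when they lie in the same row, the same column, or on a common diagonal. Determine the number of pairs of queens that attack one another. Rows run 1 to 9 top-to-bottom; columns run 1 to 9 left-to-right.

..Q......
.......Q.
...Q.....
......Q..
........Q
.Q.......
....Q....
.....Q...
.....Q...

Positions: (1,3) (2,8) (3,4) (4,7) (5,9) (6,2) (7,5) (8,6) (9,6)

3

Same column: (8,6)–(9,6) (column 6).
Same diagonal: (5,9)–(8,6) (|5−8| = |9−6| = 3); (7,5)–(8,6) (|7−8| = |5−6| = 1).
Total attacking pairs: 3.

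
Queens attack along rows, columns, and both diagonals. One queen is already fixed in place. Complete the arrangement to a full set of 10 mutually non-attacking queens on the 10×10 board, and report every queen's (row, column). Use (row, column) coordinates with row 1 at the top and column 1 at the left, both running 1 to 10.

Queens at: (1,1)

Row 2: attacked by (1,1)→{1,2}. Safe: 3, 4, 5, 6, 7, 8, 9, 10. Place at column 6.
Row 3: attacked by (1,1)→{1,3}; (2,6)→{5,6,7}. Safe: 2, 4, 8, 9, 10. Place at column 8.
Row 4: attacked by (1,1)→{1,4}; (2,6)→{4,6,8}; (3,8)→{7,8,9}. Safe: 2, 3, 5, 10. Place at column 5.
Row 5: attacked by (1,1)→{1,5}; (2,6)→{3,6,9}; (3,8)→{6,8,10}; (4,5)→{4,5,6}. Safe: 2, 7. Place at column 2.
Row 6: attacked by (1,1)→{1,6}; (2,6)→{2,6,10}; (3,8)→{5,8}; (4,5)→{3,5,7}; (5,2)→{1,2,3}. Safe: 4, 9. Place at column 9.
Row 7: attacked by (1,1)→{1,7}; (2,6)→{1,6}; (3,8)→{4,8}; (4,5)→{2,5,8}; (5,2)→{2,4}; (6,9)→{8,9,10}. Safe: 3. Place at column 3.
Row 8: attacked by (1,1)→{1,8}; (2,6)→{6}; (3,8)→{3,8}; (4,5)→{1,5,9}; (5,2)→{2,5}; (6,9)→{7,9}; (7,3)→{2,3,4}. Safe: 10. Place at column 10.
Row 9: attacked by (1,1)→{1,9}; (2,6)→{6}; (3,8)→{2,8}; (4,5)→{5,10}; (5,2)→{2,6}; (6,9)→{6,9}; (7,3)→{1,3,5}; (8,10)→{9,10}. Safe: 4, 7. Place at column 7.
Row 10: attacked by (1,1)→{1,10}; (2,6)→{6}; (3,8)→{1,8}; (4,5)→{5}; (5,2)→{2,7}; (6,9)→{5,9}; (7,3)→{3,6}; (8,10)→{8,10}; (9,7)→{6,7,8}. Safe: 4. Place at column 4.
Columns [1, 6, 8, 5, 2, 9, 3, 10, 7, 4], r−c [0, -4, -5, -1, 3, -3, 4, -2, 2, 6], r+c [2, 8, 11, 9, 7, 15, 10, 18, 16, 14] are all distinct, so no two queens attack.

(1,1) (2,6) (3,8) (4,5) (5,2) (6,9) (7,3) (8,10) (9,7) (10,4)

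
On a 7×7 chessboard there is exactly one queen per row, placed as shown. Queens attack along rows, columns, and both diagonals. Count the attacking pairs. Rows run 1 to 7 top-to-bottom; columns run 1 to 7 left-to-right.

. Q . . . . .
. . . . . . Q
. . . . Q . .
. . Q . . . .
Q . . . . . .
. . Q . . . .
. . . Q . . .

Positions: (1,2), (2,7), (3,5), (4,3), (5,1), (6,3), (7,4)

Same column: (4,3)–(6,3) (column 3).
Same diagonal: (2,7)–(6,3) (|2−6| = |7−3| = 4); (6,3)–(7,4) (|6−7| = |3−4| = 1).
Total attacking pairs: 3.

3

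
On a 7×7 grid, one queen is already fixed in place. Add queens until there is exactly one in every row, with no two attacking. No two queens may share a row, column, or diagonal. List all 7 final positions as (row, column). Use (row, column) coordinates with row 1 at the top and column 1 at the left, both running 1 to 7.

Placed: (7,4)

Row 1: attacked by (7,4)→{4}. Safe: 1, 2, 3, 5, 6, 7. Place at column 7.
Row 2: attacked by (1,7)→{6,7}; (7,4)→{4}. Safe: 1, 2, 3, 5. Place at column 3.
Row 3: attacked by (1,7)→{5,7}; (2,3)→{2,3,4}; (7,4)→{4}. Safe: 1, 6. Place at column 6.
Row 4: attacked by (1,7)→{4,7}; (2,3)→{1,3,5}; (3,6)→{5,6,7}; (7,4)→{1,4,7}. Safe: 2. Place at column 2.
Row 5: attacked by (1,7)→{3,7}; (2,3)→{3,6}; (3,6)→{4,6}; (4,2)→{1,2,3}; (7,4)→{2,4,6}. Safe: 5. Place at column 5.
Row 6: attacked by (1,7)→{2,7}; (2,3)→{3,7}; (3,6)→{3,6}; (4,2)→{2,4}; (5,5)→{4,5,6}; (7,4)→{3,4,5}. Safe: 1. Place at column 1.
Columns [7, 3, 6, 2, 5, 1, 4], r−c [-6, -1, -3, 2, 0, 5, 3], r+c [8, 5, 9, 6, 10, 7, 11] are all distinct, so no two queens attack.

(1,7) (2,3) (3,6) (4,2) (5,5) (6,1) (7,4)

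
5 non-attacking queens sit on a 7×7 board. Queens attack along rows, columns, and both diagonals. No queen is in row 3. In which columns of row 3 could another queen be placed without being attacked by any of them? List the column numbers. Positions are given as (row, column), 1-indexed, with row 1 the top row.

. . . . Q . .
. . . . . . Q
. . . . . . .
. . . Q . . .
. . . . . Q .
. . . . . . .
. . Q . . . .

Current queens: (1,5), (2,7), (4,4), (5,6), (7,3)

columns 1, 2

(1,5) attacks row 3 at column 5 and diagonals 3, 7.
(2,7) attacks row 3 at column 7 and diagonals 6.
(4,4) attacks row 3 at column 4 and diagonals 3, 5.
(5,6) attacks row 3 at column 6 and diagonals 4.
(7,3) attacks row 3 at column 3 and diagonals 7.
Attacked columns: {3, 4, 5, 6, 7}. Safe: {1, 2}.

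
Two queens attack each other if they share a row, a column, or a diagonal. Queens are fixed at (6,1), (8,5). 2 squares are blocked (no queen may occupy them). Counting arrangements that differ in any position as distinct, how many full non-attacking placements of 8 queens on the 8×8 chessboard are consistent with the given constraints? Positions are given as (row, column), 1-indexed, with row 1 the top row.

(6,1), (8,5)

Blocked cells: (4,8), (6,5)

Branch on row 1: col 2 → 0; col 3 → 1; col 4 → 1; col 7 → 0; col 8 → 0.
Sum: 0 + 1 + 1 + 0 + 0 = 2.

2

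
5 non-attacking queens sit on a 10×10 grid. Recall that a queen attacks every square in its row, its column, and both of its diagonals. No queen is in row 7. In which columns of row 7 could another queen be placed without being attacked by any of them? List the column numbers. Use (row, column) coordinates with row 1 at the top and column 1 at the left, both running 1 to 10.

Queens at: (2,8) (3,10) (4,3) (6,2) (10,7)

columns 5, 9

(2,8) attacks row 7 at column 8 and diagonals 3.
(3,10) attacks row 7 at column 10 and diagonals 6.
(4,3) attacks row 7 at column 3 and diagonals 6.
(6,2) attacks row 7 at column 2 and diagonals 1, 3.
(10,7) attacks row 7 at column 7 and diagonals 4, 10.
Attacked columns: {1, 2, 3, 4, 6, 7, 8, 10}. Safe: {5, 9}.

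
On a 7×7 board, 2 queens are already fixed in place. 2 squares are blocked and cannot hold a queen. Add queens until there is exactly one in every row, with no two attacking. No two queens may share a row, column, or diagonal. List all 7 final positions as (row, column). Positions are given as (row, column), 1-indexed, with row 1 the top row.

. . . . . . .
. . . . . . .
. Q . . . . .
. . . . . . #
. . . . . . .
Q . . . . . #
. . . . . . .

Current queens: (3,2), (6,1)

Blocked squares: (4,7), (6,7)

Row 1: attacked by (3,2)→{2,4}; (6,1)→{1,6}. Safe: 3, 5, 7. Place at column 5.
Row 2: attacked by (1,5)→{4,5,6}; (3,2)→{1,2,3}; (6,1)→{1,5}. Safe: 7. Place at column 7.
Row 4: attacked by (1,5)→{2,5}; (2,7)→{5,7}; (3,2)→{1,2,3}; (6,1)→{1,3}. Blocked: 7. Safe: 4, 6. Place at column 4.
Row 5: attacked by (1,5)→{1,5}; (2,7)→{4,7}; (3,2)→{2,4}; (4,4)→{3,4,5}; (6,1)→{1,2}. Safe: 6. Place at column 6.
Row 7: attacked by (1,5)→{5}; (2,7)→{2,7}; (3,2)→{2,6}; (4,4)→{1,4,7}; (5,6)→{4,6}; (6,1)→{1,2}. Safe: 3. Place at column 3.
Columns [5, 7, 2, 4, 6, 1, 3], r−c [-4, -5, 1, 0, -1, 5, 4], r+c [6, 9, 5, 8, 11, 7, 10] are all distinct, so no two queens attack.

(1,5) (2,7) (3,2) (4,4) (5,6) (6,1) (7,3)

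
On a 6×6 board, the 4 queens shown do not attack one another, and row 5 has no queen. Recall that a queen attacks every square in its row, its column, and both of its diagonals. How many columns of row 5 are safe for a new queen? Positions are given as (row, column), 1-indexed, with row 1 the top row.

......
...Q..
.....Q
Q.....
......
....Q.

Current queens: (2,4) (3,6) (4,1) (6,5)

(2,4) attacks row 5 at column 4 and diagonals 1.
(3,6) attacks row 5 at column 6 and diagonals 4.
(4,1) attacks row 5 at column 1 and diagonals 2.
(6,5) attacks row 5 at column 5 and diagonals 4, 6.
Attacked columns: {1, 2, 4, 5, 6}. Safe: {3}.

1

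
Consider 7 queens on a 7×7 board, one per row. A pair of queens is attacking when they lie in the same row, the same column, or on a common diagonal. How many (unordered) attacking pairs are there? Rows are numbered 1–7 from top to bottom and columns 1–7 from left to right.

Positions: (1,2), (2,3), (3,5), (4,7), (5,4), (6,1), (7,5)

Same column: (3,5)–(7,5) (column 5).
Same diagonal: (1,2)–(2,3) (|1−2| = |2−3| = 1).
Total attacking pairs: 2.

2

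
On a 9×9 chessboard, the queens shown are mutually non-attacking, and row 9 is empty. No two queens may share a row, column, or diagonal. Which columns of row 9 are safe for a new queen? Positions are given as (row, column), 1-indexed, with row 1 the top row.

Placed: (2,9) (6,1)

columns 3, 5, 6, 7, 8

(2,9) attacks row 9 at column 9 and diagonals 2.
(6,1) attacks row 9 at column 1 and diagonals 4.
Attacked columns: {1, 2, 4, 9}. Safe: {3, 5, 6, 7, 8}.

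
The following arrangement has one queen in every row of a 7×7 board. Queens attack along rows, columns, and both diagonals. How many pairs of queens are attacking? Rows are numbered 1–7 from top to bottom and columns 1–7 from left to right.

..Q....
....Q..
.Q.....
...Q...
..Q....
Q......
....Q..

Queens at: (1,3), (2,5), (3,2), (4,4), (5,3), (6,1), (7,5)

Same column: (1,3)–(5,3) (column 3); (2,5)–(7,5) (column 5).
Same diagonal: (2,5)–(6,1) (|2−6| = |5−1| = 4); (4,4)–(5,3) (|4−5| = |4−3| = 1); (5,3)–(7,5) (|5−7| = |3−5| = 2).
Total attacking pairs: 5.

5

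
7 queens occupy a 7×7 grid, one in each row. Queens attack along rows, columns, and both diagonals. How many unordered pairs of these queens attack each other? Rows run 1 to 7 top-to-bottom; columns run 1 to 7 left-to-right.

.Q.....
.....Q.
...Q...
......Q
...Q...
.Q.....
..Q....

Same column: (1,2)–(6,2) (column 2); (3,4)–(5,4) (column 4).
Same diagonal: (1,2)–(3,4) (|1−3| = |2−4| = 2); (2,6)–(6,2) (|2−6| = |6−2| = 4); (6,2)–(7,3) (|6−7| = |2−3| = 1).
Total attacking pairs: 5.

5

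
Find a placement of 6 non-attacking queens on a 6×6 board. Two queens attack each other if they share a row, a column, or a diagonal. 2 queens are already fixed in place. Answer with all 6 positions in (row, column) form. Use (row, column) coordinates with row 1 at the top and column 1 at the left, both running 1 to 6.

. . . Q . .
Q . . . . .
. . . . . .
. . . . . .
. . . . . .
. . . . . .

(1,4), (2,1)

(1,4) (2,1) (3,5) (4,2) (5,6) (6,3)

Row 3: attacked by (1,4)→{2,4,6}; (2,1)→{1,2}. Safe: 3, 5. Place at column 5.
Row 4: attacked by (1,4)→{1,4}; (2,1)→{1,3}; (3,5)→{4,5,6}. Safe: 2. Place at column 2.
Row 5: attacked by (1,4)→{4}; (2,1)→{1,4}; (3,5)→{3,5}; (4,2)→{1,2,3}. Safe: 6. Place at column 6.
Row 6: attacked by (1,4)→{4}; (2,1)→{1,5}; (3,5)→{2,5}; (4,2)→{2,4}; (5,6)→{5,6}. Safe: 3. Place at column 3.
Columns [4, 1, 5, 2, 6, 3], r−c [-3, 1, -2, 2, -1, 3], r+c [5, 3, 8, 6, 11, 9] are all distinct, so no two queens attack.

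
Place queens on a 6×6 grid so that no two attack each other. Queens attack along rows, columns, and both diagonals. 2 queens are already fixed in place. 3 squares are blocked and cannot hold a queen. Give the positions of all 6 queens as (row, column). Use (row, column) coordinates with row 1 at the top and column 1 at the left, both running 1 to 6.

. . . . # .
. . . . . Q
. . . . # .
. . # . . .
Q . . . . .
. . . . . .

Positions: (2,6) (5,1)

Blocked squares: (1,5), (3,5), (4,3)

Row 1: attacked by (2,6)→{5,6}; (5,1)→{1,5}. Blocked: 5. Safe: 2, 3, 4. Place at column 3.
Row 3: attacked by (1,3)→{1,3,5}; (2,6)→{5,6}; (5,1)→{1,3}. Blocked: 5. Safe: 2, 4. Place at column 2.
Row 4: attacked by (1,3)→{3,6}; (2,6)→{4,6}; (3,2)→{1,2,3}; (5,1)→{1,2}. Blocked: 3. Safe: 5. Place at column 5.
Row 6: attacked by (1,3)→{3}; (2,6)→{2,6}; (3,2)→{2,5}; (4,5)→{3,5}; (5,1)→{1,2}. Safe: 4. Place at column 4.
Columns [3, 6, 2, 5, 1, 4], r−c [-2, -4, 1, -1, 4, 2], r+c [4, 8, 5, 9, 6, 10] are all distinct, so no two queens attack.

(1,3) (2,6) (3,2) (4,5) (5,1) (6,4)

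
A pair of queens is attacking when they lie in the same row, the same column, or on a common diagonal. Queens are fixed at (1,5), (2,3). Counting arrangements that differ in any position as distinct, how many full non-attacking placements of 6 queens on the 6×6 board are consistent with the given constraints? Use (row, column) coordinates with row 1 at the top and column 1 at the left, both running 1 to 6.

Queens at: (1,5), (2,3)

Branch on row 3: col 1 → 1; col 6 → 0.
Sum: 1 + 0 = 1.

1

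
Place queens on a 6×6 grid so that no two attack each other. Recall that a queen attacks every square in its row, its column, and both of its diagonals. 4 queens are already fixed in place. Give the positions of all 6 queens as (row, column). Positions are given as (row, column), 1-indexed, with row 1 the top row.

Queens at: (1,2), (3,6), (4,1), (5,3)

(1,2) (2,4) (3,6) (4,1) (5,3) (6,5)

Row 2: attacked by (1,2)→{1,2,3}; (3,6)→{5,6}; (4,1)→{1,3}; (5,3)→{3,6}. Safe: 4. Place at column 4.
Row 6: attacked by (1,2)→{2}; (2,4)→{4}; (3,6)→{3,6}; (4,1)→{1,3}; (5,3)→{2,3,4}. Safe: 5. Place at column 5.
Columns [2, 4, 6, 1, 3, 5], r−c [-1, -2, -3, 3, 2, 1], r+c [3, 6, 9, 5, 8, 11] are all distinct, so no two queens attack.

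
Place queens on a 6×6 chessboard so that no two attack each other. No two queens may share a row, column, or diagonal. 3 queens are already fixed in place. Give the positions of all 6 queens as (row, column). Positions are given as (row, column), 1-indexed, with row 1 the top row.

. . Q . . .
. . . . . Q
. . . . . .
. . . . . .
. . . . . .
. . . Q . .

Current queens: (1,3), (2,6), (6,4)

(1,3) (2,6) (3,2) (4,5) (5,1) (6,4)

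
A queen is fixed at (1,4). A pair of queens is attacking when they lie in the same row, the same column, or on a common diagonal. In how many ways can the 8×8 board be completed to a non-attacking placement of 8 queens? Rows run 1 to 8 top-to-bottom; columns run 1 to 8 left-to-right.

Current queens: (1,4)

18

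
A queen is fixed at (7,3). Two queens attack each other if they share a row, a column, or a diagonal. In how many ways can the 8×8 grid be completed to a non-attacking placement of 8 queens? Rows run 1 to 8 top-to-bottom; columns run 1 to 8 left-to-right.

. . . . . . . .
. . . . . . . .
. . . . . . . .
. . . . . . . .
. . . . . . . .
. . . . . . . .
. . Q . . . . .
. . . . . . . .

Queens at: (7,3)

14

Branch on row 1: col 1 → 0; col 2 → 1; col 4 → 6; col 5 → 3; col 6 → 0; col 7 → 3; col 8 → 1.
Sum: 0 + 1 + 6 + 3 + 0 + 3 + 1 = 14.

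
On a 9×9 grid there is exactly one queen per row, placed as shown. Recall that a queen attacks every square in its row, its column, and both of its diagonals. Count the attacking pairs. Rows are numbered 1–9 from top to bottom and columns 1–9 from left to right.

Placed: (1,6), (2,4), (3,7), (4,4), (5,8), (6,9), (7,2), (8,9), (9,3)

3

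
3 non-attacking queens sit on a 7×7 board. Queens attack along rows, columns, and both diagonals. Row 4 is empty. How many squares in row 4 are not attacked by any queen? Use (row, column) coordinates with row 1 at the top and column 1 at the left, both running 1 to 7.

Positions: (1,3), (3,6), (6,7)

(1,3) attacks row 4 at column 3 and diagonals 6.
(3,6) attacks row 4 at column 6 and diagonals 5, 7.
(6,7) attacks row 4 at column 7 and diagonals 5.
Attacked columns: {3, 5, 6, 7}. Safe: {1, 2, 4}.

3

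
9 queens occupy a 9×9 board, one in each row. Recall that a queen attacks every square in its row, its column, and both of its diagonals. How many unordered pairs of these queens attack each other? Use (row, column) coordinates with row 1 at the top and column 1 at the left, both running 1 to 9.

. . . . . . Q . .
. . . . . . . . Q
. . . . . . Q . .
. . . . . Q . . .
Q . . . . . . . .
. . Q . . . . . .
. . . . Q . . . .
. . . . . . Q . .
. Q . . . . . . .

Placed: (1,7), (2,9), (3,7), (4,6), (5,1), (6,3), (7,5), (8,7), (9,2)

5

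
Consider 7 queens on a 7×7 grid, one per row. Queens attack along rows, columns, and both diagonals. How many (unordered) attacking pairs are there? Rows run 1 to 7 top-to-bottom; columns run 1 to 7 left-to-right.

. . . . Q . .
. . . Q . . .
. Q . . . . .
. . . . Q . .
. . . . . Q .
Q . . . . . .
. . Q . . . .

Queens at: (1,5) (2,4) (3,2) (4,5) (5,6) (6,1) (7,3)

Same column: (1,5)–(4,5) (column 5).
Same diagonal: (1,5)–(2,4) (|1−2| = |5−4| = 1); (4,5)–(5,6) (|4−5| = |5−6| = 1).
Total attacking pairs: 3.

3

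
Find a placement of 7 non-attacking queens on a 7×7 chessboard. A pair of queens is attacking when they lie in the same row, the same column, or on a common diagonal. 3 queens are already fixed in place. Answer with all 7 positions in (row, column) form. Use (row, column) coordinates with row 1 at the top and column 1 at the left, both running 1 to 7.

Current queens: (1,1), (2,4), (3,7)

Row 4: attacked by (1,1)→{1,4}; (2,4)→{2,4,6}; (3,7)→{6,7}. Safe: 3, 5. Place at column 3.
Row 5: attacked by (1,1)→{1,5}; (2,4)→{1,4,7}; (3,7)→{5,7}; (4,3)→{2,3,4}. Safe: 6. Place at column 6.
Row 6: attacked by (1,1)→{1,6}; (2,4)→{4}; (3,7)→{4,7}; (4,3)→{1,3,5}; (5,6)→{5,6,7}. Safe: 2. Place at column 2.
Row 7: attacked by (1,1)→{1,7}; (2,4)→{4}; (3,7)→{3,7}; (4,3)→{3,6}; (5,6)→{4,6}; (6,2)→{1,2,3}. Safe: 5. Place at column 5.
Columns [1, 4, 7, 3, 6, 2, 5], r−c [0, -2, -4, 1, -1, 4, 2], r+c [2, 6, 10, 7, 11, 8, 12] are all distinct, so no two queens attack.

(1,1) (2,4) (3,7) (4,3) (5,6) (6,2) (7,5)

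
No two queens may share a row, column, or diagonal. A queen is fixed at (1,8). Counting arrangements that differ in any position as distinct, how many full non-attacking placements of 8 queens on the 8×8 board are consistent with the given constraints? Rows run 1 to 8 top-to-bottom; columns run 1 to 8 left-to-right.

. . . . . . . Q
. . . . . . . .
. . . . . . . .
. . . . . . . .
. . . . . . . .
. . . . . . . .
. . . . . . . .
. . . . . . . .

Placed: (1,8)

4

Branch on row 2: col 1 → 0; col 2 → 2; col 3 → 1; col 4 → 1; col 5 → 0; col 6 → 0.
Sum: 0 + 2 + 1 + 1 + 0 + 0 = 4.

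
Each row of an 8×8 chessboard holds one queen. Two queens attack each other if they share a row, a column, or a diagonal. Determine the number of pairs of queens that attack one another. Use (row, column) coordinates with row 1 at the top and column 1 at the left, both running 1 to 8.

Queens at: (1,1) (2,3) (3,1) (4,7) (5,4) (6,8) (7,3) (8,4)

4

Same column: (1,1)–(3,1) (column 1); (2,3)–(7,3) (column 3); (5,4)–(8,4) (column 4).
Same diagonal: (7,3)–(8,4) (|7−8| = |3−4| = 1).
Total attacking pairs: 4.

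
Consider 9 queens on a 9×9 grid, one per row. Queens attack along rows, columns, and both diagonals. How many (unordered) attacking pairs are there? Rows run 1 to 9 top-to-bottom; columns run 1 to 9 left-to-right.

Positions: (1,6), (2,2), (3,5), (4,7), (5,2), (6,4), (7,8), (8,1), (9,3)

Same column: (2,2)–(5,2) (column 2).
Same diagonal: (1,6)–(5,2) (|1−5| = |6−2| = 4).
Total attacking pairs: 2.

2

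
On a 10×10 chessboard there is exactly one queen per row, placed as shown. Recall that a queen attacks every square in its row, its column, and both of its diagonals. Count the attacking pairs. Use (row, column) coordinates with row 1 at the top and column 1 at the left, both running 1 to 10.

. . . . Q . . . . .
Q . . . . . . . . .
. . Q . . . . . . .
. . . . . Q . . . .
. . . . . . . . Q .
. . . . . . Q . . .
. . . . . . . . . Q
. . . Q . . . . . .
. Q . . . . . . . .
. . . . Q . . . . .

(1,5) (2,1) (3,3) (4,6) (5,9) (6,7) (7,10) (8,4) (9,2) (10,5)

Same column: (1,5)–(10,5) (column 5).
Same diagonal: (1,5)–(3,3) (|1−3| = |5−3| = 2); (1,5)–(5,9) (|1−5| = |5−9| = 4).
Total attacking pairs: 3.

3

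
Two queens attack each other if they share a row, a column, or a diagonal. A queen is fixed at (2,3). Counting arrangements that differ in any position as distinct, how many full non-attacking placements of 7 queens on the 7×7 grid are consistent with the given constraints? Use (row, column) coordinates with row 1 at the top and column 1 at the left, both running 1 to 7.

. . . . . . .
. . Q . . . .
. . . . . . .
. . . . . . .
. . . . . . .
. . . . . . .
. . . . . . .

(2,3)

6

Branch on row 1: col 1 → 1; col 5 → 1; col 6 → 3; col 7 → 1.
Sum: 1 + 1 + 3 + 1 = 6.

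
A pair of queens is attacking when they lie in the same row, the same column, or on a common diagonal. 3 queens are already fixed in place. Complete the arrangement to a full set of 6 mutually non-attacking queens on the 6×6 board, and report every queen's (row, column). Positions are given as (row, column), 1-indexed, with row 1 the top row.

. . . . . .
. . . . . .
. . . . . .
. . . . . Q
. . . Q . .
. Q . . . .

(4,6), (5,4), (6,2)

Row 1: attacked by (4,6)→{3,6}; (5,4)→{4}; (6,2)→{2}. Safe: 1, 5. Place at column 5.
Row 2: attacked by (1,5)→{4,5,6}; (4,6)→{4,6}; (5,4)→{1,4}; (6,2)→{2,6}. Safe: 3. Place at column 3.
Row 3: attacked by (1,5)→{3,5}; (2,3)→{2,3,4}; (4,6)→{5,6}; (5,4)→{2,4,6}; (6,2)→{2,5}. Safe: 1. Place at column 1.
Columns [5, 3, 1, 6, 4, 2], r−c [-4, -1, 2, -2, 1, 4], r+c [6, 5, 4, 10, 9, 8] are all distinct, so no two queens attack.

(1,5) (2,3) (3,1) (4,6) (5,4) (6,2)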